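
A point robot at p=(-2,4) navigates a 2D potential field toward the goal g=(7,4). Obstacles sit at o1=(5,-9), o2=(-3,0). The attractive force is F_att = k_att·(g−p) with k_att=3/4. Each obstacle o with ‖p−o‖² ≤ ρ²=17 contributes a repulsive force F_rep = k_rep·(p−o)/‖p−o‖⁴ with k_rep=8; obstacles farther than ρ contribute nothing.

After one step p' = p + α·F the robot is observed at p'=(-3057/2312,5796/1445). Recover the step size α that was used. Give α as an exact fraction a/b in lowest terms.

α = 1/10

F_att = 3/4·(g−p) = 3/4·(9,0) = (6.7500,0.0000)
o1: d²=218 > ρ²=17 → inactive
o2: d²=17 ≤ ρ²=17; F_rep = 8·(1,4)/17² = (0.0277,0.1107)
F = F_att + ΣF_rep = (6.7777,0.1107)
Δp = p'−p = (0.6778,0.0111); α = Δx/Fx = (1567/2312) / (7835/1156) = 1/10
check: Δy/Fy = (16/1445) / (32/289) = 1/10 ✓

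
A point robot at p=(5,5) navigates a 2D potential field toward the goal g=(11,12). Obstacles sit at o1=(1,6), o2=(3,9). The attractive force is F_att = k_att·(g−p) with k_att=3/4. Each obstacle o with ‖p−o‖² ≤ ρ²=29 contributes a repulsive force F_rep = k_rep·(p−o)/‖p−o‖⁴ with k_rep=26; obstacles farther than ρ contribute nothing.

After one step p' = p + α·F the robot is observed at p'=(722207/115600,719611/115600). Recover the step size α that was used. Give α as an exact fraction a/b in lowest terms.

F_att = 3/4·(g−p) = 3/4·(6,7) = (4.5000,5.2500)
o1: d²=17 ≤ ρ²=29; F_rep = 26·(4,-1)/17² = (0.3599,-0.0900)
o2: d²=20 ≤ ρ²=29; F_rep = 26·(2,-4)/20² = (0.1300,-0.2600)
F = F_att + ΣF_rep = (4.9899,4.9000)
Δp = p'−p = (1.2475,1.2250); α = Δx/Fx = (144207/115600) / (144207/28900) = 1/4
check: Δy/Fy = (141611/115600) / (141611/28900) = 1/4 ✓

α = 1/4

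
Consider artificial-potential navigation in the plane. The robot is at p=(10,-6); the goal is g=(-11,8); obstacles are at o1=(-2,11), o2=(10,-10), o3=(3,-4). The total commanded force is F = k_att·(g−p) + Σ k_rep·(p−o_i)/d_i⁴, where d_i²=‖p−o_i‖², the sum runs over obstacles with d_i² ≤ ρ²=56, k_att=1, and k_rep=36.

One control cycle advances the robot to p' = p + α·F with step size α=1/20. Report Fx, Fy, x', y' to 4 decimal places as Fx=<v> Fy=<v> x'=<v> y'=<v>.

Fx=-20.9103 Fy=14.5369 x'=8.9545 y'=-5.2732

F_att = 1·(g−p) = 1·(-21,14) = (-21.0000,14.0000)
o1: d²=433 > ρ²=56 → inactive
o2: d²=16 ≤ ρ²=56; F_rep = 36·(0,4)/16² = (0.0000,0.5625)
o3: d²=53 ≤ ρ²=56; F_rep = 36·(7,-2)/53² = (0.0897,-0.0256)
F = F_att + ΣF_rep = (-20.9103,14.5369)
p' = p + 1/20·F = (8.9545,-5.2732)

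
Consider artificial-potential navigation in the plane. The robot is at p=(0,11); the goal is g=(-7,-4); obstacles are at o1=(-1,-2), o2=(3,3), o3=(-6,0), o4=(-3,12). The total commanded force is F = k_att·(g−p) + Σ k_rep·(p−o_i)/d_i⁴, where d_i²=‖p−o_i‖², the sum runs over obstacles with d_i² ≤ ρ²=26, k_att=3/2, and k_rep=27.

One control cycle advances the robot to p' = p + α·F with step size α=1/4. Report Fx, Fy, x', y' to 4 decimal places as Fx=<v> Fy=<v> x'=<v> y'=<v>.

Fx=-9.6900 Fy=-22.7700 x'=-2.4225 y'=5.3075

F_att = 3/2·(g−p) = 3/2·(-7,-15) = (-10.5000,-22.5000)
o1: d²=170 > ρ²=26 → inactive
o2: d²=73 > ρ²=26 → inactive
o3: d²=157 > ρ²=26 → inactive
o4: d²=10 ≤ ρ²=26; F_rep = 27·(3,-1)/10² = (0.8100,-0.2700)
F = F_att + ΣF_rep = (-9.6900,-22.7700)
p' = p + 1/4·F = (-2.4225,5.3075)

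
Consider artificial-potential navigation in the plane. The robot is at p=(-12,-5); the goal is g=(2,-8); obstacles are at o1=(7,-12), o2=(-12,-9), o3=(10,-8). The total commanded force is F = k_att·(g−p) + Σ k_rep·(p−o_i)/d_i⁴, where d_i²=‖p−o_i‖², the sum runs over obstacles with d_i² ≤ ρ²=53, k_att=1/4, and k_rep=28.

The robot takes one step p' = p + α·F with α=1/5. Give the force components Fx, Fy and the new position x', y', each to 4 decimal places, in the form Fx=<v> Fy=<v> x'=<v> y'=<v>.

Fx=3.5000 Fy=-0.3125 x'=-11.3000 y'=-5.0625

F_att = 1/4·(g−p) = 1/4·(14,-3) = (3.5000,-0.7500)
o1: d²=410 > ρ²=53 → inactive
o2: d²=16 ≤ ρ²=53; F_rep = 28·(0,4)/16² = (0.0000,0.4375)
o3: d²=493 > ρ²=53 → inactive
F = F_att + ΣF_rep = (3.5000,-0.3125)
p' = p + 1/5·F = (-11.3000,-5.0625)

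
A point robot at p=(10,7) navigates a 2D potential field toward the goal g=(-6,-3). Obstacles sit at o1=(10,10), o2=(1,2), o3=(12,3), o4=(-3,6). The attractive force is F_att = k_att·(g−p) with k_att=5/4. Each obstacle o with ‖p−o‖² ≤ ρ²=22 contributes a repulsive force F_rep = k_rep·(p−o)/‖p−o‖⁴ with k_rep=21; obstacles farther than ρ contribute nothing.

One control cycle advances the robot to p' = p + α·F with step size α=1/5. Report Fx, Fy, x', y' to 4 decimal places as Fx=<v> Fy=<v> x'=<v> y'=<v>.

Fx=-20.1050 Fy=-13.0678 x'=5.9790 y'=4.3864

F_att = 5/4·(g−p) = 5/4·(-16,-10) = (-20.0000,-12.5000)
o1: d²=9 ≤ ρ²=22; F_rep = 21·(0,-3)/9² = (0.0000,-0.7778)
o2: d²=106 > ρ²=22 → inactive
o3: d²=20 ≤ ρ²=22; F_rep = 21·(-2,4)/20² = (-0.1050,0.2100)
o4: d²=170 > ρ²=22 → inactive
F = F_att + ΣF_rep = (-20.1050,-13.0678)
p' = p + 1/5·F = (5.9790,4.3864)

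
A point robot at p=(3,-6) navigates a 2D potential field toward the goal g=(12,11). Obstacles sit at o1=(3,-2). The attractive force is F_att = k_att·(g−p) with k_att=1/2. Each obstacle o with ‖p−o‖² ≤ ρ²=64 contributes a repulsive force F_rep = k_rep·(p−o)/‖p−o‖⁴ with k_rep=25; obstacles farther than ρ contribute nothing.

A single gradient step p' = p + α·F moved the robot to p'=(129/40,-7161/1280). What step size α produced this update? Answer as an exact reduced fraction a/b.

α = 1/20

F_att = 1/2·(g−p) = 1/2·(9,17) = (4.5000,8.5000)
o1: d²=16 ≤ ρ²=64; F_rep = 25·(0,-4)/16² = (0.0000,-0.3906)
F = F_att + ΣF_rep = (4.5000,8.1094)
Δp = p'−p = (0.2250,0.4055); α = Δx/Fx = (9/40) / (9/2) = 1/20
check: Δy/Fy = (519/1280) / (519/64) = 1/20 ✓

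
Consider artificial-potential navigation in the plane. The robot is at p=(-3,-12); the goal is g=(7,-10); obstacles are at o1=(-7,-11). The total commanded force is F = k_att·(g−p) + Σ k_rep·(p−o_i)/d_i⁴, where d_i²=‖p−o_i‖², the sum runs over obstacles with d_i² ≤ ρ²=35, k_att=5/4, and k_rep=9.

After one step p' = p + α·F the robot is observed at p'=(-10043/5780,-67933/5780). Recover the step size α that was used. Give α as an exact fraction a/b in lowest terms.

α = 1/10

F_att = 5/4·(g−p) = 5/4·(10,2) = (12.5000,2.5000)
o1: d²=17 ≤ ρ²=35; F_rep = 9·(4,-1)/17² = (0.1246,-0.0311)
F = F_att + ΣF_rep = (12.6246,2.4689)
Δp = p'−p = (1.2625,0.2469); α = Δx/Fx = (7297/5780) / (7297/578) = 1/10
check: Δy/Fy = (1427/5780) / (1427/578) = 1/10 ✓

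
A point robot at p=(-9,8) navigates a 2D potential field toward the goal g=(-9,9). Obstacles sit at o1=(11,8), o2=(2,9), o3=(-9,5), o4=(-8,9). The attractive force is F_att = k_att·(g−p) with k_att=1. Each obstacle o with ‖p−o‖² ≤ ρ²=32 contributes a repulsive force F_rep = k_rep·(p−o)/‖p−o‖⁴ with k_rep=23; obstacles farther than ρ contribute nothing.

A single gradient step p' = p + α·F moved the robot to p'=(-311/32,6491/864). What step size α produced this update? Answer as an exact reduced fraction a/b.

α = 1/8

F_att = 1·(g−p) = 1·(0,1) = (0.0000,1.0000)
o1: d²=400 > ρ²=32 → inactive
o2: d²=122 > ρ²=32 → inactive
o3: d²=9 ≤ ρ²=32; F_rep = 23·(0,3)/9² = (0.0000,0.8519)
o4: d²=2 ≤ ρ²=32; F_rep = 23·(-1,-1)/2² = (-5.7500,-5.7500)
F = F_att + ΣF_rep = (-5.7500,-3.8981)
Δp = p'−p = (-0.7188,-0.4873); α = Δx/Fx = (-23/32) / (-23/4) = 1/8
check: Δy/Fy = (-421/864) / (-421/108) = 1/8 ✓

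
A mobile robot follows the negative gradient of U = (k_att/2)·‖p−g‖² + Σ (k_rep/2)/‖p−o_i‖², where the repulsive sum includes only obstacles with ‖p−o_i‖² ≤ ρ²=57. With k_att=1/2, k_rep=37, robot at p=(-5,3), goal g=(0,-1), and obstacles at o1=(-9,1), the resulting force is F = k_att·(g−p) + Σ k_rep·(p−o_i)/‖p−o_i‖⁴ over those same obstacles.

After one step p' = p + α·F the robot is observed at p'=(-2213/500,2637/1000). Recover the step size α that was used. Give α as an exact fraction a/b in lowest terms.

α = 1/5

F_att = 1/2·(g−p) = 1/2·(5,-4) = (2.5000,-2.0000)
o1: d²=20 ≤ ρ²=57; F_rep = 37·(4,2)/20² = (0.3700,0.1850)
F = F_att + ΣF_rep = (2.8700,-1.8150)
Δp = p'−p = (0.5740,-0.3630); α = Δx/Fx = (287/500) / (287/100) = 1/5
check: Δy/Fy = (-363/1000) / (-363/200) = 1/5 ✓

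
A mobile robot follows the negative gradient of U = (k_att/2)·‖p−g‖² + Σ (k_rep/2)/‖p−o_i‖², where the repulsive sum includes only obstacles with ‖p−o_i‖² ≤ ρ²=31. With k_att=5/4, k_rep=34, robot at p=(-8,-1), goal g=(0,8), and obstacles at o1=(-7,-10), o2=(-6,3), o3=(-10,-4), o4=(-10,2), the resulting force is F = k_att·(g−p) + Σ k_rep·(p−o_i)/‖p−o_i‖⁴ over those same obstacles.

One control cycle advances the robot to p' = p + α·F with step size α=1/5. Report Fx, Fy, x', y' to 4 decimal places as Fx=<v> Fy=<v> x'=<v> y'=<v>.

F_att = 5/4·(g−p) = 5/4·(8,9) = (10.0000,11.2500)
o1: d²=82 > ρ²=31 → inactive
o2: d²=20 ≤ ρ²=31; F_rep = 34·(-2,-4)/20² = (-0.1700,-0.3400)
o3: d²=13 ≤ ρ²=31; F_rep = 34·(2,3)/13² = (0.4024,0.6036)
o4: d²=13 ≤ ρ²=31; F_rep = 34·(2,-3)/13² = (0.4024,-0.6036)
F = F_att + ΣF_rep = (10.6347,10.9100)
p' = p + 1/5·F = (-5.8731,1.1820)

Fx=10.6347 Fy=10.9100 x'=-5.8731 y'=1.1820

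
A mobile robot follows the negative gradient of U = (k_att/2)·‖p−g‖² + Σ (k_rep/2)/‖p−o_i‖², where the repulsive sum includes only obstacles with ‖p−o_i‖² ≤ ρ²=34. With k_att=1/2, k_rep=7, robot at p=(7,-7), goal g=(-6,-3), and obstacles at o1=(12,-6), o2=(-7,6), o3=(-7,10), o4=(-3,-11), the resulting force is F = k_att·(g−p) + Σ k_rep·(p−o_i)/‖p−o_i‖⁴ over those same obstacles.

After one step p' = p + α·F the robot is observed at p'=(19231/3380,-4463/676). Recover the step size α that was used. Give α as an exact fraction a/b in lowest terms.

α = 1/5

F_att = 1/2·(g−p) = 1/2·(-13,4) = (-6.5000,2.0000)
o1: d²=26 ≤ ρ²=34; F_rep = 7·(-5,-1)/26² = (-0.0518,-0.0104)
o2: d²=365 > ρ²=34 → inactive
o3: d²=485 > ρ²=34 → inactive
o4: d²=116 > ρ²=34 → inactive
F = F_att + ΣF_rep = (-6.5518,1.9896)
Δp = p'−p = (-1.3104,0.3979); α = Δx/Fx = (-4429/3380) / (-4429/676) = 1/5
check: Δy/Fy = (269/676) / (1345/676) = 1/5 ✓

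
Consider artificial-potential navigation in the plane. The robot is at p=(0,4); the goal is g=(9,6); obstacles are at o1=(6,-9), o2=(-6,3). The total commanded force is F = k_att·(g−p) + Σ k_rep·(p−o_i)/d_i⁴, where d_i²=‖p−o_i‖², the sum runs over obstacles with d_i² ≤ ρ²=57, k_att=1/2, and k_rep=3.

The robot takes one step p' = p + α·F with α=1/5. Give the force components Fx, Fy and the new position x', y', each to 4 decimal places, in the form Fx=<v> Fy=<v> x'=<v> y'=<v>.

F_att = 1/2·(g−p) = 1/2·(9,2) = (4.5000,1.0000)
o1: d²=205 > ρ²=57 → inactive
o2: d²=37 ≤ ρ²=57; F_rep = 3·(6,1)/37² = (0.0131,0.0022)
F = F_att + ΣF_rep = (4.5131,1.0022)
p' = p + 1/5·F = (0.9026,4.2004)

Fx=4.5131 Fy=1.0022 x'=0.9026 y'=4.2004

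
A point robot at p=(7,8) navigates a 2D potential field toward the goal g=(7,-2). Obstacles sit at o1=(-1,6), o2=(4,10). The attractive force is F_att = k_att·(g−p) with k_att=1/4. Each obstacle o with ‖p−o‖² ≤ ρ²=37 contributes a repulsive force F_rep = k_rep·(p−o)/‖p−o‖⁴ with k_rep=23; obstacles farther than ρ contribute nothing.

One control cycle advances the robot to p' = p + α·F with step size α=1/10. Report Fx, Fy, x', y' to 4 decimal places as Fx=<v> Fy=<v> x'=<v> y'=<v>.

Fx=0.4083 Fy=-2.7722 x'=7.0408 y'=7.7228

F_att = 1/4·(g−p) = 1/4·(0,-10) = (0.0000,-2.5000)
o1: d²=68 > ρ²=37 → inactive
o2: d²=13 ≤ ρ²=37; F_rep = 23·(3,-2)/13² = (0.4083,-0.2722)
F = F_att + ΣF_rep = (0.4083,-2.7722)
p' = p + 1/10·F = (7.0408,7.7228)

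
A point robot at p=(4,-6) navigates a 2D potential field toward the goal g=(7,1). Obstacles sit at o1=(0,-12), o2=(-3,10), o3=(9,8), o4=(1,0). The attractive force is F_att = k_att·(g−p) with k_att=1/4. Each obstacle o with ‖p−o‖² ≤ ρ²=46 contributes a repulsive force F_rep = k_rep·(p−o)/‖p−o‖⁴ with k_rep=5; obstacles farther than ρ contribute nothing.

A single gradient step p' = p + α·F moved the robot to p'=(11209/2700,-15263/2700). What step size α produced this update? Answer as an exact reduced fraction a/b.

F_att = 1/4·(g−p) = 1/4·(3,7) = (0.7500,1.7500)
o1: d²=52 > ρ²=46 → inactive
o2: d²=305 > ρ²=46 → inactive
o3: d²=221 > ρ²=46 → inactive
o4: d²=45 ≤ ρ²=46; F_rep = 5·(3,-6)/45² = (0.0074,-0.0148)
F = F_att + ΣF_rep = (0.7574,1.7352)
Δp = p'−p = (0.1515,0.3470); α = Δx/Fx = (409/2700) / (409/540) = 1/5
check: Δy/Fy = (937/2700) / (937/540) = 1/5 ✓

α = 1/5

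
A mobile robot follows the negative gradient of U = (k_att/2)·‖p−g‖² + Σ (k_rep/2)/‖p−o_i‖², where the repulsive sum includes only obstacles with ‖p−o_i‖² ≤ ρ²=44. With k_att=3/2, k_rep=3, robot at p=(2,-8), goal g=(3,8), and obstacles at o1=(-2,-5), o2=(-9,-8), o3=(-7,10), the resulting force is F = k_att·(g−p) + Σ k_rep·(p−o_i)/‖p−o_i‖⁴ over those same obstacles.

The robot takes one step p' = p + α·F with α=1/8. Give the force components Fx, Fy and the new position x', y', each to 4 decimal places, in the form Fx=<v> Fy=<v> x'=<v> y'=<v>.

Fx=1.5192 Fy=23.9856 x'=2.1899 y'=-5.0018

F_att = 3/2·(g−p) = 3/2·(1,16) = (1.5000,24.0000)
o1: d²=25 ≤ ρ²=44; F_rep = 3·(4,-3)/25² = (0.0192,-0.0144)
o2: d²=121 > ρ²=44 → inactive
o3: d²=405 > ρ²=44 → inactive
F = F_att + ΣF_rep = (1.5192,23.9856)
p' = p + 1/8·F = (2.1899,-5.0018)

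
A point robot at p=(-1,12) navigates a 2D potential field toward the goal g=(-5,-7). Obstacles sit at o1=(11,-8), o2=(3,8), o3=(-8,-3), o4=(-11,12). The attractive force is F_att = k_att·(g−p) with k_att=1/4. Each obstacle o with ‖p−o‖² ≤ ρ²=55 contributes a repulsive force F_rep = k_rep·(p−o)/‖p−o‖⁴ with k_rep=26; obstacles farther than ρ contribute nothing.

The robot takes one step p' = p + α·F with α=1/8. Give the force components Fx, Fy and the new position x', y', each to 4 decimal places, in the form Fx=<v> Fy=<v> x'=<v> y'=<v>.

F_att = 1/4·(g−p) = 1/4·(-4,-19) = (-1.0000,-4.7500)
o1: d²=544 > ρ²=55 → inactive
o2: d²=32 ≤ ρ²=55; F_rep = 26·(-4,4)/32² = (-0.1016,0.1016)
o3: d²=274 > ρ²=55 → inactive
o4: d²=100 > ρ²=55 → inactive
F = F_att + ΣF_rep = (-1.1016,-4.6484)
p' = p + 1/8·F = (-1.1377,11.4189)

Fx=-1.1016 Fy=-4.6484 x'=-1.1377 y'=11.4189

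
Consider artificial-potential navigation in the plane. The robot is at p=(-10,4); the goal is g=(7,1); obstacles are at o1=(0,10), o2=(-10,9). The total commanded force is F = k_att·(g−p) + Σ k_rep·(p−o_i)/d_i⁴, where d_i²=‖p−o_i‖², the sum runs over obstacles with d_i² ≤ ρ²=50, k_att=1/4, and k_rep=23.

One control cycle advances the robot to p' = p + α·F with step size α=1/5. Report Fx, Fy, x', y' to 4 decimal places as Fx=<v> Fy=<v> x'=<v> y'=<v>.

F_att = 1/4·(g−p) = 1/4·(17,-3) = (4.2500,-0.7500)
o1: d²=136 > ρ²=50 → inactive
o2: d²=25 ≤ ρ²=50; F_rep = 23·(0,-5)/25² = (0.0000,-0.1840)
F = F_att + ΣF_rep = (4.2500,-0.9340)
p' = p + 1/5·F = (-9.1500,3.8132)

Fx=4.2500 Fy=-0.9340 x'=-9.1500 y'=3.8132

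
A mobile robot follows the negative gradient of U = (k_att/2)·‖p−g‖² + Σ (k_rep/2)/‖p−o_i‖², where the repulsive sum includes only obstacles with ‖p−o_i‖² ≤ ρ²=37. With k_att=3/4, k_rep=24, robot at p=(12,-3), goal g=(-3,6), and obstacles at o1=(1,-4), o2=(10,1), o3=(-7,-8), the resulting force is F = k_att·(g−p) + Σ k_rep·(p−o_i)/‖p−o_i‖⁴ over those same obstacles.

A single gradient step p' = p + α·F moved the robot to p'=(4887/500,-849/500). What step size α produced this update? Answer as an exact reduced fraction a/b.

F_att = 3/4·(g−p) = 3/4·(-15,9) = (-11.2500,6.7500)
o1: d²=122 > ρ²=37 → inactive
o2: d²=20 ≤ ρ²=37; F_rep = 24·(2,-4)/20² = (0.1200,-0.2400)
o3: d²=386 > ρ²=37 → inactive
F = F_att + ΣF_rep = (-11.1300,6.5100)
Δp = p'−p = (-2.2260,1.3020); α = Δx/Fx = (-1113/500) / (-1113/100) = 1/5
check: Δy/Fy = (651/500) / (651/100) = 1/5 ✓

α = 1/5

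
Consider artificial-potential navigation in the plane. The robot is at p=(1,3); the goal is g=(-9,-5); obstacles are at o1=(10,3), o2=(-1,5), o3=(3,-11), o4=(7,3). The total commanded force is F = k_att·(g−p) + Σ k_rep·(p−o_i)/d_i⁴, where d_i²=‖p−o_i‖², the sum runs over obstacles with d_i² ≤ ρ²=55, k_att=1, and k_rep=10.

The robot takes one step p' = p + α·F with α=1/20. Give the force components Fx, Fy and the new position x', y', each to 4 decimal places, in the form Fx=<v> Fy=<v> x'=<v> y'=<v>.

F_att = 1·(g−p) = 1·(-10,-8) = (-10.0000,-8.0000)
o1: d²=81 > ρ²=55 → inactive
o2: d²=8 ≤ ρ²=55; F_rep = 10·(2,-2)/8² = (0.3125,-0.3125)
o3: d²=200 > ρ²=55 → inactive
o4: d²=36 ≤ ρ²=55; F_rep = 10·(-6,0)/36² = (-0.0463,0.0000)
F = F_att + ΣF_rep = (-9.7338,-8.3125)
p' = p + 1/20·F = (0.5133,2.5844)

Fx=-9.7338 Fy=-8.3125 x'=0.5133 y'=2.5844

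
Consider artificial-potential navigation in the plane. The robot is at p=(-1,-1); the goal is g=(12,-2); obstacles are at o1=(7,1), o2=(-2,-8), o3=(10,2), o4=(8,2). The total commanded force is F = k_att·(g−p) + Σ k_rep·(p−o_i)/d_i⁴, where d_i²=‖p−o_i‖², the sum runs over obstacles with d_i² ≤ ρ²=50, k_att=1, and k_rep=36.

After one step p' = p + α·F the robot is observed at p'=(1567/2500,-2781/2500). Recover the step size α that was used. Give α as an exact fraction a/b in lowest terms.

F_att = 1·(g−p) = 1·(13,-1) = (13.0000,-1.0000)
o1: d²=68 > ρ²=50 → inactive
o2: d²=50 ≤ ρ²=50; F_rep = 36·(1,7)/50² = (0.0144,0.1008)
o3: d²=130 > ρ²=50 → inactive
o4: d²=90 > ρ²=50 → inactive
F = F_att + ΣF_rep = (13.0144,-0.8992)
Δp = p'−p = (1.6268,-0.1124); α = Δx/Fx = (4067/2500) / (8134/625) = 1/8
check: Δy/Fy = (-281/2500) / (-562/625) = 1/8 ✓

α = 1/8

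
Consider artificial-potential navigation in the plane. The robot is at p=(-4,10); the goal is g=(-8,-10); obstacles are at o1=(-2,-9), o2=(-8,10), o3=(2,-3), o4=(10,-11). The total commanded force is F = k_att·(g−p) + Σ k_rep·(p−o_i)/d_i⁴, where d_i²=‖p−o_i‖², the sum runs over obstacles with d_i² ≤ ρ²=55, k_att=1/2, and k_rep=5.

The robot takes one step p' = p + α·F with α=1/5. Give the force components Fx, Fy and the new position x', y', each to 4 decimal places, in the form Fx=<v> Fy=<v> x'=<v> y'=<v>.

F_att = 1/2·(g−p) = 1/2·(-4,-20) = (-2.0000,-10.0000)
o1: d²=365 > ρ²=55 → inactive
o2: d²=16 ≤ ρ²=55; F_rep = 5·(4,0)/16² = (0.0781,0.0000)
o3: d²=205 > ρ²=55 → inactive
o4: d²=637 > ρ²=55 → inactive
F = F_att + ΣF_rep = (-1.9219,-10.0000)
p' = p + 1/5·F = (-4.3844,8.0000)

Fx=-1.9219 Fy=-10.0000 x'=-4.3844 y'=8.0000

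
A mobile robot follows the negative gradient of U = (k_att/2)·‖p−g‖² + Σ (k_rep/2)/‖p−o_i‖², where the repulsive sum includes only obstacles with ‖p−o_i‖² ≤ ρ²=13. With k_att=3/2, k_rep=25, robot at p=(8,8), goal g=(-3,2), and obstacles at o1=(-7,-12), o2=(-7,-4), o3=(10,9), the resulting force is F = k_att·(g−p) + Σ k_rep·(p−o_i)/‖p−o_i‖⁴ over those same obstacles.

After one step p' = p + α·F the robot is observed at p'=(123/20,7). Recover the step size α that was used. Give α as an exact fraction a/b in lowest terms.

α = 1/10

F_att = 3/2·(g−p) = 3/2·(-11,-6) = (-16.5000,-9.0000)
o1: d²=625 > ρ²=13 → inactive
o2: d²=369 > ρ²=13 → inactive
o3: d²=5 ≤ ρ²=13; F_rep = 25·(-2,-1)/5² = (-2.0000,-1.0000)
F = F_att + ΣF_rep = (-18.5000,-10.0000)
Δp = p'−p = (-1.8500,-1.0000); α = Δx/Fx = (-37/20) / (-37/2) = 1/10
check: Δy/Fy = (-1) / (-10) = 1/10 ✓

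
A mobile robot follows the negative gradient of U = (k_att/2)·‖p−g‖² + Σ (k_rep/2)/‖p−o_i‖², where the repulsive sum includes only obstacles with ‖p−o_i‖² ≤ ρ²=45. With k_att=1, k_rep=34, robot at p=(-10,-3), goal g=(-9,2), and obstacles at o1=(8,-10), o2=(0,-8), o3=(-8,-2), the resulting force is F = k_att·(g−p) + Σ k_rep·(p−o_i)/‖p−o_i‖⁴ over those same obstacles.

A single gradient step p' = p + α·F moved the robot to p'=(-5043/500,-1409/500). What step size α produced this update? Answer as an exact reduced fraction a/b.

α = 1/20

F_att = 1·(g−p) = 1·(1,5) = (1.0000,5.0000)
o1: d²=373 > ρ²=45 → inactive
o2: d²=125 > ρ²=45 → inactive
o3: d²=5 ≤ ρ²=45; F_rep = 34·(-2,-1)/5² = (-2.7200,-1.3600)
F = F_att + ΣF_rep = (-1.7200,3.6400)
Δp = p'−p = (-0.0860,0.1820); α = Δx/Fx = (-43/500) / (-43/25) = 1/20
check: Δy/Fy = (91/500) / (91/25) = 1/20 ✓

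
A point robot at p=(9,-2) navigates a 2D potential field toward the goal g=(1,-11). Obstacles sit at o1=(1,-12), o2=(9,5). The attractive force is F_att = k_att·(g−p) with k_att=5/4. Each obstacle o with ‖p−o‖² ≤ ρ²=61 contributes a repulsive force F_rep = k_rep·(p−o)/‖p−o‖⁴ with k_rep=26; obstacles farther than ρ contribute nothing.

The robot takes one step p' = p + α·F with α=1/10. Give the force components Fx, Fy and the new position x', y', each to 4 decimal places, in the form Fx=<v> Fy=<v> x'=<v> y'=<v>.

F_att = 5/4·(g−p) = 5/4·(-8,-9) = (-10.0000,-11.2500)
o1: d²=164 > ρ²=61 → inactive
o2: d²=49 ≤ ρ²=61; F_rep = 26·(0,-7)/49² = (0.0000,-0.0758)
F = F_att + ΣF_rep = (-10.0000,-11.3258)
p' = p + 1/10·F = (8.0000,-3.1326)

Fx=-10.0000 Fy=-11.3258 x'=8.0000 y'=-3.1326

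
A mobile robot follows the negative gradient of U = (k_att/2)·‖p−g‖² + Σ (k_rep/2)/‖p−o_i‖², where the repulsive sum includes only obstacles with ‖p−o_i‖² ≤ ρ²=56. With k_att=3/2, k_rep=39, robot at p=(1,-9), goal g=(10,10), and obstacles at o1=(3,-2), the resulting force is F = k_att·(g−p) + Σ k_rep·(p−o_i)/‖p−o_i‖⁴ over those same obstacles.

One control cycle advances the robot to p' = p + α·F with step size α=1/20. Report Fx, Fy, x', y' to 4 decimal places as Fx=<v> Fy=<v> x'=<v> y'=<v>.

Fx=13.4722 Fy=28.4028 x'=1.6736 y'=-7.5799

F_att = 3/2·(g−p) = 3/2·(9,19) = (13.5000,28.5000)
o1: d²=53 ≤ ρ²=56; F_rep = 39·(-2,-7)/53² = (-0.0278,-0.0972)
F = F_att + ΣF_rep = (13.4722,28.4028)
p' = p + 1/20·F = (1.6736,-7.5799)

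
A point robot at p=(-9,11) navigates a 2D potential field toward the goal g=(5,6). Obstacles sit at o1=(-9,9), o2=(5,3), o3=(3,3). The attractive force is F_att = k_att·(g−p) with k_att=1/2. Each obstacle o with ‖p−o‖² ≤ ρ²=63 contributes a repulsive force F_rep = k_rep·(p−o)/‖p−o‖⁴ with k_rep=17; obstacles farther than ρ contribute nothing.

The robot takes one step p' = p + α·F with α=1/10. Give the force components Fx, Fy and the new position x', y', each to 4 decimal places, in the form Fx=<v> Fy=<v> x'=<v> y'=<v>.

Fx=7.0000 Fy=-0.3750 x'=-8.3000 y'=10.9625

F_att = 1/2·(g−p) = 1/2·(14,-5) = (7.0000,-2.5000)
o1: d²=4 ≤ ρ²=63; F_rep = 17·(0,2)/4² = (0.0000,2.1250)
o2: d²=260 > ρ²=63 → inactive
o3: d²=208 > ρ²=63 → inactive
F = F_att + ΣF_rep = (7.0000,-0.3750)
p' = p + 1/10·F = (-8.3000,10.9625)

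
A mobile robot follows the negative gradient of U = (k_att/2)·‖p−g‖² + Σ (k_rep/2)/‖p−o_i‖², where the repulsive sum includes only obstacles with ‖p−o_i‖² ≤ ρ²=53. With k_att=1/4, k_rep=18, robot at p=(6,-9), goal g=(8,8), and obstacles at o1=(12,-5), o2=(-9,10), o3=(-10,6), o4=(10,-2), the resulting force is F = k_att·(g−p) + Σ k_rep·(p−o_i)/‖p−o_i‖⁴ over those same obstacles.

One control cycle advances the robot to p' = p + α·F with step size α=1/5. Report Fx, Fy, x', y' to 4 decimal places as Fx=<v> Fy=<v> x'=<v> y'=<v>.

Fx=0.4601 Fy=4.2234 x'=6.0920 y'=-8.1553

F_att = 1/4·(g−p) = 1/4·(2,17) = (0.5000,4.2500)
o1: d²=52 ≤ ρ²=53; F_rep = 18·(-6,-4)/52² = (-0.0399,-0.0266)
o2: d²=586 > ρ²=53 → inactive
o3: d²=481 > ρ²=53 → inactive
o4: d²=65 > ρ²=53 → inactive
F = F_att + ΣF_rep = (0.4601,4.2234)
p' = p + 1/5·F = (6.0920,-8.1553)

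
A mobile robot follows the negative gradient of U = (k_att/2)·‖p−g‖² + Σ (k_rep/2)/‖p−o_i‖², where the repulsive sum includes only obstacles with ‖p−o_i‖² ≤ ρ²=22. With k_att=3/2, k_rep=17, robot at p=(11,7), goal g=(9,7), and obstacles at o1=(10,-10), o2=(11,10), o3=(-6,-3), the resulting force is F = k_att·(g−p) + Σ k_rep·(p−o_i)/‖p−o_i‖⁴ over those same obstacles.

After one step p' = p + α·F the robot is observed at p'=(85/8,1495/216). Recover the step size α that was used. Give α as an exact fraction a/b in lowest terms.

α = 1/8

F_att = 3/2·(g−p) = 3/2·(-2,0) = (-3.0000,0.0000)
o1: d²=290 > ρ²=22 → inactive
o2: d²=9 ≤ ρ²=22; F_rep = 17·(0,-3)/9² = (0.0000,-0.6296)
o3: d²=389 > ρ²=22 → inactive
F = F_att + ΣF_rep = (-3.0000,-0.6296)
Δp = p'−p = (-0.3750,-0.0787); α = Δx/Fx = (-3/8) / (-3) = 1/8
check: Δy/Fy = (-17/216) / (-17/27) = 1/8 ✓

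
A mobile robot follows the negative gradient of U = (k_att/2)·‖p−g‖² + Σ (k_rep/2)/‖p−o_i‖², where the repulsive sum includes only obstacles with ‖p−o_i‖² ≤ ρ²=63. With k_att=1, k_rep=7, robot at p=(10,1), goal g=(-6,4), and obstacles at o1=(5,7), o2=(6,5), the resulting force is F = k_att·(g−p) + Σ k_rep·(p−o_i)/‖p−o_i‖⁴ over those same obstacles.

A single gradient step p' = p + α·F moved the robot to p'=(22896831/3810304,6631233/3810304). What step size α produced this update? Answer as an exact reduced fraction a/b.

α = 1/4

F_att = 1·(g−p) = 1·(-16,3) = (-16.0000,3.0000)
o1: d²=61 ≤ ρ²=63; F_rep = 7·(5,-6)/61² = (0.0094,-0.0113)
o2: d²=32 ≤ ρ²=63; F_rep = 7·(4,-4)/32² = (0.0273,-0.0273)
F = F_att + ΣF_rep = (-15.9633,2.9614)
Δp = p'−p = (-3.9908,0.7403); α = Δx/Fx = (-15206209/3810304) / (-15206209/952576) = 1/4
check: Δy/Fy = (2820929/3810304) / (2820929/952576) = 1/4 ✓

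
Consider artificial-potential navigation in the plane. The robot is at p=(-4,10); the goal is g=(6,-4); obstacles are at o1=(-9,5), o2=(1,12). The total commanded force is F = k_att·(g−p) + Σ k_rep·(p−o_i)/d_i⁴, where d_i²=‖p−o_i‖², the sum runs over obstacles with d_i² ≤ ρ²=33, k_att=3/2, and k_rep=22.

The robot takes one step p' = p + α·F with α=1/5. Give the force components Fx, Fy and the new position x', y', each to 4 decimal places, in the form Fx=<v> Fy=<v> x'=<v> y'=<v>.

Fx=14.8692 Fy=-21.0523 x'=-1.0262 y'=5.7895

F_att = 3/2·(g−p) = 3/2·(10,-14) = (15.0000,-21.0000)
o1: d²=50 > ρ²=33 → inactive
o2: d²=29 ≤ ρ²=33; F_rep = 22·(-5,-2)/29² = (-0.1308,-0.0523)
F = F_att + ΣF_rep = (14.8692,-21.0523)
p' = p + 1/5·F = (-1.0262,5.7895)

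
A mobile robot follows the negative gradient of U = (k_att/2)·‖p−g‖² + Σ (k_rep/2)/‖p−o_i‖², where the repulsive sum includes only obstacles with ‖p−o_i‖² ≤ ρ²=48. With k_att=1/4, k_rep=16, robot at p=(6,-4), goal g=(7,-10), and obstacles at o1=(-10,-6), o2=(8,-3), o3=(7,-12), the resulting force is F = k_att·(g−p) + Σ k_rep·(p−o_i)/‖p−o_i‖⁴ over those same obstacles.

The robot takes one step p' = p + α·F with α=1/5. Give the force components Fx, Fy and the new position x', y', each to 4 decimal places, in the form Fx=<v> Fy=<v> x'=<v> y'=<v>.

F_att = 1/4·(g−p) = 1/4·(1,-6) = (0.2500,-1.5000)
o1: d²=260 > ρ²=48 → inactive
o2: d²=5 ≤ ρ²=48; F_rep = 16·(-2,-1)/5² = (-1.2800,-0.6400)
o3: d²=65 > ρ²=48 → inactive
F = F_att + ΣF_rep = (-1.0300,-2.1400)
p' = p + 1/5·F = (5.7940,-4.4280)

Fx=-1.0300 Fy=-2.1400 x'=5.7940 y'=-4.4280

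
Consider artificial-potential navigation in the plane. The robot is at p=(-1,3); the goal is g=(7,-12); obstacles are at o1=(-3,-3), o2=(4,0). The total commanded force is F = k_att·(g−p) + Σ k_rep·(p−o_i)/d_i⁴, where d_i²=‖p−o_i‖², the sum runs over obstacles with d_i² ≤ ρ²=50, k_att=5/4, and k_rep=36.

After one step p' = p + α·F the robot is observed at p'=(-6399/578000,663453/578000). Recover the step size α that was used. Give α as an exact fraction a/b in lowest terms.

F_att = 5/4·(g−p) = 5/4·(8,-15) = (10.0000,-18.7500)
o1: d²=40 ≤ ρ²=50; F_rep = 36·(2,6)/40² = (0.0450,0.1350)
o2: d²=34 ≤ ρ²=50; F_rep = 36·(-5,3)/34² = (-0.1557,0.0934)
F = F_att + ΣF_rep = (9.8893,-18.5216)
Δp = p'−p = (0.9889,-1.8522); α = Δx/Fx = (571601/578000) / (571601/57800) = 1/10
check: Δy/Fy = (-1070547/578000) / (-1070547/57800) = 1/10 ✓

α = 1/10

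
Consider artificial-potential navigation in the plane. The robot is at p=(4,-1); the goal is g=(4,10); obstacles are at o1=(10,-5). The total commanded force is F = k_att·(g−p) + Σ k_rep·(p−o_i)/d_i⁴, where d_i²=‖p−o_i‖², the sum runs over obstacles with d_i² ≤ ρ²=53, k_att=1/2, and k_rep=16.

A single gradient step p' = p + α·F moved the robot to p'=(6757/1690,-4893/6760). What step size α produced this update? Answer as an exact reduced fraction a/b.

F_att = 1/2·(g−p) = 1/2·(0,11) = (0.0000,5.5000)
o1: d²=52 ≤ ρ²=53; F_rep = 16·(-6,4)/52² = (-0.0355,0.0237)
F = F_att + ΣF_rep = (-0.0355,5.5237)
Δp = p'−p = (-0.0018,0.2762); α = Δx/Fx = (-3/1690) / (-6/169) = 1/20
check: Δy/Fy = (1867/6760) / (1867/338) = 1/20 ✓

α = 1/20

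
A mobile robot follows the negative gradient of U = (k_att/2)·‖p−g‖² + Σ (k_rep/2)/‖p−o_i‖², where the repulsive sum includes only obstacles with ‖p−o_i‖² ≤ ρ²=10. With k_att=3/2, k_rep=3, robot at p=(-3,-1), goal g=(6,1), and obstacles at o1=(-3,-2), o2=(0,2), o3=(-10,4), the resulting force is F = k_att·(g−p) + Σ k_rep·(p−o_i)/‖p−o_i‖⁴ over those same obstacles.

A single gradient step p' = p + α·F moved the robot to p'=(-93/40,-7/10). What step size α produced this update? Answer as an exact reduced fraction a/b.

α = 1/20

F_att = 3/2·(g−p) = 3/2·(9,2) = (13.5000,3.0000)
o1: d²=1 ≤ ρ²=10; F_rep = 3·(0,1)/1² = (0.0000,3.0000)
o2: d²=18 > ρ²=10 → inactive
o3: d²=74 > ρ²=10 → inactive
F = F_att + ΣF_rep = (13.5000,6.0000)
Δp = p'−p = (0.6750,0.3000); α = Δx/Fx = (27/40) / (27/2) = 1/20
check: Δy/Fy = (3/10) / (6) = 1/20 ✓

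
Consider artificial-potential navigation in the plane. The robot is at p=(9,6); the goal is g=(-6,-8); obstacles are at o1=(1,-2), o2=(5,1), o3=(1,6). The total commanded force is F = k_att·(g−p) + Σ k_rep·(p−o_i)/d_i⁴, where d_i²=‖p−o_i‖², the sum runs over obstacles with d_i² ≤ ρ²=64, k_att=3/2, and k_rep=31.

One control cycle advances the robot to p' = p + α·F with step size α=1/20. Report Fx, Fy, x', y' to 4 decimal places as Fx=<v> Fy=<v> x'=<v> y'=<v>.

F_att = 3/2·(g−p) = 3/2·(-15,-14) = (-22.5000,-21.0000)
o1: d²=128 > ρ²=64 → inactive
o2: d²=41 ≤ ρ²=64; F_rep = 31·(4,5)/41² = (0.0738,0.0922)
o3: d²=64 ≤ ρ²=64; F_rep = 31·(8,0)/64² = (0.0605,0.0000)
F = F_att + ΣF_rep = (-22.3657,-20.9078)
p' = p + 1/20·F = (7.8817,4.9546)

Fx=-22.3657 Fy=-20.9078 x'=7.8817 y'=4.9546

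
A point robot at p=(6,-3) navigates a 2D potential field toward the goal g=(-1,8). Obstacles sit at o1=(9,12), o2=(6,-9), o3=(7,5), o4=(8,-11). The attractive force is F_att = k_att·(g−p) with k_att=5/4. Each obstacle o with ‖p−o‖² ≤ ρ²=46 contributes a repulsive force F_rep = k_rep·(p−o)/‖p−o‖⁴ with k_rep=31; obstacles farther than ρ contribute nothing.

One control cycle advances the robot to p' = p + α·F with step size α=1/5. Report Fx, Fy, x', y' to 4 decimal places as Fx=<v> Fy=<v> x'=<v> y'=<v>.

Fx=-8.7500 Fy=13.8935 x'=4.2500 y'=-0.2213

F_att = 5/4·(g−p) = 5/4·(-7,11) = (-8.7500,13.7500)
o1: d²=234 > ρ²=46 → inactive
o2: d²=36 ≤ ρ²=46; F_rep = 31·(0,6)/36² = (0.0000,0.1435)
o3: d²=65 > ρ²=46 → inactive
o4: d²=68 > ρ²=46 → inactive
F = F_att + ΣF_rep = (-8.7500,13.8935)
p' = p + 1/5·F = (4.2500,-0.2213)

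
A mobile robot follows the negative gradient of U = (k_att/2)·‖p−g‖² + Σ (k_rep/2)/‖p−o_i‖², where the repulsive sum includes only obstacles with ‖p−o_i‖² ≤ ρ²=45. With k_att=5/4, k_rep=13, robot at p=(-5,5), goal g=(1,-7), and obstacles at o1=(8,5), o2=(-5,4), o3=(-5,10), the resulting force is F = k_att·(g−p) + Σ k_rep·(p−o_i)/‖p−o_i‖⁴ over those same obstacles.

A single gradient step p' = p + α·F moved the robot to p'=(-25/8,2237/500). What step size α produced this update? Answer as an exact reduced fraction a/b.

F_att = 5/4·(g−p) = 5/4·(6,-12) = (7.5000,-15.0000)
o1: d²=169 > ρ²=45 → inactive
o2: d²=1 ≤ ρ²=45; F_rep = 13·(0,1)/1² = (0.0000,13.0000)
o3: d²=25 ≤ ρ²=45; F_rep = 13·(0,-5)/25² = (0.0000,-0.1040)
F = F_att + ΣF_rep = (7.5000,-2.1040)
Δp = p'−p = (1.8750,-0.5260); α = Δx/Fx = (15/8) / (15/2) = 1/4
check: Δy/Fy = (-263/500) / (-263/125) = 1/4 ✓

α = 1/4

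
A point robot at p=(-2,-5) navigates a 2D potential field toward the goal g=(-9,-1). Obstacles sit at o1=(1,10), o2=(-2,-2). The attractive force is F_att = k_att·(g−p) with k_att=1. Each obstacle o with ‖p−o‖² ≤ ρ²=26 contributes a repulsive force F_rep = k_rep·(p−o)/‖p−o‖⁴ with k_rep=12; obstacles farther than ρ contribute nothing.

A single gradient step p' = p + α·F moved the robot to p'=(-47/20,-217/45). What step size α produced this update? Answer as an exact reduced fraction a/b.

F_att = 1·(g−p) = 1·(-7,4) = (-7.0000,4.0000)
o1: d²=234 > ρ²=26 → inactive
o2: d²=9 ≤ ρ²=26; F_rep = 12·(0,-3)/9² = (0.0000,-0.4444)
F = F_att + ΣF_rep = (-7.0000,3.5556)
Δp = p'−p = (-0.3500,0.1778); α = Δx/Fx = (-7/20) / (-7) = 1/20
check: Δy/Fy = (8/45) / (32/9) = 1/20 ✓

α = 1/20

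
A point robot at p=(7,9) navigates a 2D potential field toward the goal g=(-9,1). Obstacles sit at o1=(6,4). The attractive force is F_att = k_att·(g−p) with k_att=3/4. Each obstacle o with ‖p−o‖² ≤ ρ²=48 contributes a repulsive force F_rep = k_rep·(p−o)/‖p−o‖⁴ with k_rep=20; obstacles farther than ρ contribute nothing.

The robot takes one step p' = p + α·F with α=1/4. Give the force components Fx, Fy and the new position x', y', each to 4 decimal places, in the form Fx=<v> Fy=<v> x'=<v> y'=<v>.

F_att = 3/4·(g−p) = 3/4·(-16,-8) = (-12.0000,-6.0000)
o1: d²=26 ≤ ρ²=48; F_rep = 20·(1,5)/26² = (0.0296,0.1479)
F = F_att + ΣF_rep = (-11.9704,-5.8521)
p' = p + 1/4·F = (4.0074,7.5370)

Fx=-11.9704 Fy=-5.8521 x'=4.0074 y'=7.5370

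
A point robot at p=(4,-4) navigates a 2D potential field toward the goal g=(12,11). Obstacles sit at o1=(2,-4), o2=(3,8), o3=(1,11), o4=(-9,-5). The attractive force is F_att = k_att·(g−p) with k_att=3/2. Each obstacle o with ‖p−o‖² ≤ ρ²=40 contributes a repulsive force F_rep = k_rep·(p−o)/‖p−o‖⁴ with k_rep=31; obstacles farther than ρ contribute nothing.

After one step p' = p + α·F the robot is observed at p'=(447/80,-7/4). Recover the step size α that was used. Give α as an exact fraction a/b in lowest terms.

F_att = 3/2·(g−p) = 3/2·(8,15) = (12.0000,22.5000)
o1: d²=4 ≤ ρ²=40; F_rep = 31·(2,0)/4² = (3.8750,0.0000)
o2: d²=145 > ρ²=40 → inactive
o3: d²=234 > ρ²=40 → inactive
o4: d²=170 > ρ²=40 → inactive
F = F_att + ΣF_rep = (15.8750,22.5000)
Δp = p'−p = (1.5875,2.2500); α = Δx/Fx = (127/80) / (127/8) = 1/10
check: Δy/Fy = (9/4) / (45/2) = 1/10 ✓

α = 1/10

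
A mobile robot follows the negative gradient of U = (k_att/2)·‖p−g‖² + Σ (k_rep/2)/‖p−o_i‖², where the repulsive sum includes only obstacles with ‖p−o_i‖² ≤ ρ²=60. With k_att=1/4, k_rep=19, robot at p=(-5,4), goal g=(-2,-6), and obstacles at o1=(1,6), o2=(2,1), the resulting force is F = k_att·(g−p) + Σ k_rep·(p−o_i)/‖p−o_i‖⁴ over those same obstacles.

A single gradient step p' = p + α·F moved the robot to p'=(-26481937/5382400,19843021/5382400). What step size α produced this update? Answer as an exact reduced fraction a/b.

α = 1/8

F_att = 1/4·(g−p) = 1/4·(3,-10) = (0.7500,-2.5000)
o1: d²=40 ≤ ρ²=60; F_rep = 19·(-6,-2)/40² = (-0.0712,-0.0238)
o2: d²=58 ≤ ρ²=60; F_rep = 19·(-7,3)/58² = (-0.0395,0.0169)
F = F_att + ΣF_rep = (0.6392,-2.5068)
Δp = p'−p = (0.0799,-0.3134); α = Δx/Fx = (430063/5382400) / (430063/672800) = 1/8
check: Δy/Fy = (-1686579/5382400) / (-1686579/672800) = 1/8 ✓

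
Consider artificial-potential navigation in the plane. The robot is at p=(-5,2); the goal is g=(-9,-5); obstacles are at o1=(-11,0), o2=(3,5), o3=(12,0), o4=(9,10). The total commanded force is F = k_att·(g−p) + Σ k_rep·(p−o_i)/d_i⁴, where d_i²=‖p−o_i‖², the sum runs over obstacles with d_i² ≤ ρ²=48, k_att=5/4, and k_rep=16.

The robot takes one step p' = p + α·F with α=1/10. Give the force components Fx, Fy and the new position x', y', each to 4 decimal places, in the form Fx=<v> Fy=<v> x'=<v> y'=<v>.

Fx=-4.9400 Fy=-8.7300 x'=-5.4940 y'=1.1270

F_att = 5/4·(g−p) = 5/4·(-4,-7) = (-5.0000,-8.7500)
o1: d²=40 ≤ ρ²=48; F_rep = 16·(6,2)/40² = (0.0600,0.0200)
o2: d²=73 > ρ²=48 → inactive
o3: d²=293 > ρ²=48 → inactive
o4: d²=260 > ρ²=48 → inactive
F = F_att + ΣF_rep = (-4.9400,-8.7300)
p' = p + 1/10·F = (-5.4940,1.1270)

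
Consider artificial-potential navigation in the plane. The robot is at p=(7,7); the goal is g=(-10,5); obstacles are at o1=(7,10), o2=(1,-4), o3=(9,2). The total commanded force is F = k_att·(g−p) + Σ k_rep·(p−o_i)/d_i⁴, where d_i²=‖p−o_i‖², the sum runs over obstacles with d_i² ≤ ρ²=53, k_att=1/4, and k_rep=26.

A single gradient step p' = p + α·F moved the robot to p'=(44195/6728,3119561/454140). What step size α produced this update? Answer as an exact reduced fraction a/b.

F_att = 1/4·(g−p) = 1/4·(-17,-2) = (-4.2500,-0.5000)
o1: d²=9 ≤ ρ²=53; F_rep = 26·(0,-3)/9² = (0.0000,-0.9630)
o2: d²=157 > ρ²=53 → inactive
o3: d²=29 ≤ ρ²=53; F_rep = 26·(-2,5)/29² = (-0.0618,0.1546)
F = F_att + ΣF_rep = (-4.3118,-1.3084)
Δp = p'−p = (-0.4312,-0.1308); α = Δx/Fx = (-2901/6728) / (-14505/3364) = 1/10
check: Δy/Fy = (-59419/454140) / (-59419/45414) = 1/10 ✓

α = 1/10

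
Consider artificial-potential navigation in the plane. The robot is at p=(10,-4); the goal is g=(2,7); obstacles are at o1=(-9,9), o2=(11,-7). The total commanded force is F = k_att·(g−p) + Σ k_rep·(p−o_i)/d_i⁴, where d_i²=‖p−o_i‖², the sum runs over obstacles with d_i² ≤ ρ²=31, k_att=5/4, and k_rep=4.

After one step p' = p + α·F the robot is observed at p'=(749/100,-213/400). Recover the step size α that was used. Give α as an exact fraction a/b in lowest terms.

α = 1/4

F_att = 5/4·(g−p) = 5/4·(-8,11) = (-10.0000,13.7500)
o1: d²=530 > ρ²=31 → inactive
o2: d²=10 ≤ ρ²=31; F_rep = 4·(-1,3)/10² = (-0.0400,0.1200)
F = F_att + ΣF_rep = (-10.0400,13.8700)
Δp = p'−p = (-2.5100,3.4675); α = Δx/Fx = (-251/100) / (-251/25) = 1/4
check: Δy/Fy = (1387/400) / (1387/100) = 1/4 ✓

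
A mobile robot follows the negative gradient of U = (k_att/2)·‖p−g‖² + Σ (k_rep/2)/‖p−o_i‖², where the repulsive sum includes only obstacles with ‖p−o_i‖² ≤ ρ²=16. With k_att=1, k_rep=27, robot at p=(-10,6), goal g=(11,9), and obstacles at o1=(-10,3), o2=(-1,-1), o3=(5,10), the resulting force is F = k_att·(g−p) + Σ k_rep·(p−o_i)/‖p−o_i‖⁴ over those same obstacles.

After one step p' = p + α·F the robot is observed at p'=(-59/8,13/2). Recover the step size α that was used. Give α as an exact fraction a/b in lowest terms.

F_att = 1·(g−p) = 1·(21,3) = (21.0000,3.0000)
o1: d²=9 ≤ ρ²=16; F_rep = 27·(0,3)/9² = (0.0000,1.0000)
o2: d²=130 > ρ²=16 → inactive
o3: d²=241 > ρ²=16 → inactive
F = F_att + ΣF_rep = (21.0000,4.0000)
Δp = p'−p = (2.6250,0.5000); α = Δx/Fx = (21/8) / (21) = 1/8
check: Δy/Fy = (1/2) / (4) = 1/8 ✓

α = 1/8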